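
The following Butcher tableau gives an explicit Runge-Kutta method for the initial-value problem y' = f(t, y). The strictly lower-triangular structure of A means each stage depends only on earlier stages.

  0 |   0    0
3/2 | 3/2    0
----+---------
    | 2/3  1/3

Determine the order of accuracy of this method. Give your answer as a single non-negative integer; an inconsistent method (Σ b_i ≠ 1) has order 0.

2

b = (2/3, 1/3)
c = (0, 3/2)
Σ b_i: 2/3·1 + 1/3·1 = 1 ✓
b·c: 1/3·3/2 = 1/2 ✓; 2 stages ⇒ order 2.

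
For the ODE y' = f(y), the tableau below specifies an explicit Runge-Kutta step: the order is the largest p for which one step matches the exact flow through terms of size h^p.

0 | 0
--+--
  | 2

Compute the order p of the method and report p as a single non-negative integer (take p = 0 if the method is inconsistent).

b = (2)
c = (0)
Σ b_i: 2·1 = 2 ≠ 1 ⇒ order 0.

0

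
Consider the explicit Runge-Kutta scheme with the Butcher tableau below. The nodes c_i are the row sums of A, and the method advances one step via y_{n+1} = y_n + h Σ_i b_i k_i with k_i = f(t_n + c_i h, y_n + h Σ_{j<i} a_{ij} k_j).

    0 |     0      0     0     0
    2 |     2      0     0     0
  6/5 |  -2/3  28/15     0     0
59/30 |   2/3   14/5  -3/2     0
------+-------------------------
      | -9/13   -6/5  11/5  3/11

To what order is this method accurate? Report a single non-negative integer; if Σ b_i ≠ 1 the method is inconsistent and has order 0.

b = (-9/13, -6/5, 11/5, 3/11)
c = (0, 2, 6/5, 59/30)
Ac = (0, 0, 56/15, 19/5)
Σ b_i: (-9/13)·1 + (-6/5)·1 + 11/5·1 + 3/11·1 = 83/143 ≠ 1 ⇒ order 0.

0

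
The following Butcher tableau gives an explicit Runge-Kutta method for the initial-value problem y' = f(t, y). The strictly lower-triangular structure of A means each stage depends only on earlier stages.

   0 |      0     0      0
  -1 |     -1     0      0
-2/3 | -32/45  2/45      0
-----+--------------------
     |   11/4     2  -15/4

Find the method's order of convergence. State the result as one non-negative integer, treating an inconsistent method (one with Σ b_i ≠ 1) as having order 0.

b = (11/4, 2, -15/4)
c = (0, -1, -2/3)
Ac = (0, 0, -2/45)
Σ b_i: 11/4·1 + 2·1 + (-15/4)·1 = 1 ✓
b·c: 2·(-1) + (-15/4)·(-2/3) = 1/2 ✓
b·c²: 2·1 + (-15/4)·4/9 = 1/3 ✓
b·Ac: (-15/4)·(-2/45) = 1/6 ✓; 3 stages ⇒ order 3.

3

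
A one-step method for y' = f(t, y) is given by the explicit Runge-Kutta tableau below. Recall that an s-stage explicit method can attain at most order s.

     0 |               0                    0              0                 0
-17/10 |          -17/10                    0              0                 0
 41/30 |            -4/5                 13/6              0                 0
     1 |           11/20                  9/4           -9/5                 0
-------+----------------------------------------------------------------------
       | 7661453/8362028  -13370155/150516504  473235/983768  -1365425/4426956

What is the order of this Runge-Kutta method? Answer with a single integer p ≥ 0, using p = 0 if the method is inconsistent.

3

b = (7661453/8362028, -13370155/150516504, 473235/983768, -1365425/4426956)
c = (0, -17/10, 41/30, 1)
Ac = (0, 0, -221/60, -1257/200)
Σ b_i: 7661453/8362028·1 + (-13370155/150516504)·1 + 473235/983768·1 + (-1365425/4426956)·1 = 1 ✓
b·c: (-13370155/150516504)·(-17/10) + 473235/983768·41/30 + (-1365425/4426956)·1 = 1/2 ✓
b·c²: (-13370155/150516504)·289/100 + 473235/983768·1681/900 + (-1365425/4426956)·1 = 1/3 ✓
b·Ac: 473235/983768·(-221/60) + (-1365425/4426956)·(-1257/200) = 1/6 ✓
b·c³: (-13370155/150516504)·(-4913/1000) + 473235/983768·68921/27000 + (-1365425/4426956)·1 = 600253397/442695600 ≠ 1/4 ⇒ order 3.
b·(c∘Ac): 473235/983768·(-9061/1800) + (-1365425/4426956)·(-1257/200) = -19006753/39350720 ≠ 1/8
b·Ac²: 473235/983768·3757/600 + (-1365425/4426956)·6281/2000 = 4523231/2213478 ≠ 1/12
b·A²c: (-1365425/4426956)·663/100 = -12070357/5902608 ≠ 1/24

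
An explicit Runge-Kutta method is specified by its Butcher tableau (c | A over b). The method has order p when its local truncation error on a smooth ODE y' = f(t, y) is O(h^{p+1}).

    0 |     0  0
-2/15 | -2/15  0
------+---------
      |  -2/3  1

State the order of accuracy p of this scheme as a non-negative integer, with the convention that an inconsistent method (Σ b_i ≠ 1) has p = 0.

b = (-2/3, 1)
c = (0, -2/15)
Σ b_i: (-2/3)·1 + 1·1 = 1/3 ≠ 1 ⇒ order 0.

0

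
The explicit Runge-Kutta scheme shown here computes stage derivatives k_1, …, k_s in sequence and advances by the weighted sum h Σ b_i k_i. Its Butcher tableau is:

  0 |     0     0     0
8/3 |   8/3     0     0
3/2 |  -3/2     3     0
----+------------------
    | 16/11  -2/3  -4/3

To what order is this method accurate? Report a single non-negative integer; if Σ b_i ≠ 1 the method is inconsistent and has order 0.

0

b = (16/11, -2/3, -4/3)
c = (0, 8/3, 3/2)
Ac = (0, 0, 8)
Σ b_i: 16/11·1 + (-2/3)·1 + (-4/3)·1 = -6/11 ≠ 1 ⇒ order 0.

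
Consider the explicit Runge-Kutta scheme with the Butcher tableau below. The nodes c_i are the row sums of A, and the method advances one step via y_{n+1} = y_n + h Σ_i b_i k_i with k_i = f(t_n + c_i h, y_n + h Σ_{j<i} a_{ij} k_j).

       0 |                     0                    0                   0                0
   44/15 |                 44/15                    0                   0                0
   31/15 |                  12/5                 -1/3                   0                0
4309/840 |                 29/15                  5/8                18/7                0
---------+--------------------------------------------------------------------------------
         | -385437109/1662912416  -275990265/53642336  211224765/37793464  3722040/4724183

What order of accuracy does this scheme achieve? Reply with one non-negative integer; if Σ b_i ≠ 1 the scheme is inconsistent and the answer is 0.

b = (-385437109/1662912416, -275990265/53642336, 211224765/37793464, 3722040/4724183)
c = (0, 44/15, 31/15, 4309/840)
Ac = (0, 0, -44/45, 1501/210)
Σ b_i: (-385437109/1662912416)·1 + (-275990265/53642336)·1 + 211224765/37793464·1 + 3722040/4724183·1 = 1 ✓
b·c: (-275990265/53642336)·44/15 + 211224765/37793464·31/15 + 3722040/4724183·4309/840 = 1/2 ✓
b·c²: (-275990265/53642336)·1936/225 + 211224765/37793464·961/225 + 3722040/4724183·18567481/705600 = 1/3 ✓
b·Ac: 211224765/37793464·(-44/45) + 3722040/4724183·1501/210 = 1/6 ✓
b·c³: (-275990265/53642336)·85184/3375 + 211224765/37793464·29791/3375 + 3722040/4724183·80007275629/592704000 = 396731042947/15361214400 ≠ 1/4 ⇒ order 3.
b·(c∘Ac): 211224765/37793464·(-1364/675) + 3722040/4724183·6467809/176400 = 24130730/1371537 ≠ 1/8
b·Ac²: 211224765/37793464·(-1936/675) + 3722040/4724183·25768/1575 = -4306370/1371537 ≠ 1/12
b·A²c: 3722040/4724183·(-88/35) = -9358272/4724183 ≠ 1/24

3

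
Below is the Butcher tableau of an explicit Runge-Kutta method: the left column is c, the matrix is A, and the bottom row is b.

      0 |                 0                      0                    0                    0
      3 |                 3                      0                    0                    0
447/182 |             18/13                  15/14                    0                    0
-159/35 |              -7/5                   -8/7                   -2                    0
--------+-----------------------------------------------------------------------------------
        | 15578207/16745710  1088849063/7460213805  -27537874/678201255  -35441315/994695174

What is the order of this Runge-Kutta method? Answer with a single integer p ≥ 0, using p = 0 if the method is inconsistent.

3

b = (15578207/16745710, 1088849063/7460213805, -27537874/678201255, -35441315/994695174)
c = (0, 3, 447/182, -159/35)
Ac = (0, 0, 45/14, -759/91)
Σ b_i: 15578207/16745710·1 + 1088849063/7460213805·1 + (-27537874/678201255)·1 + (-35441315/994695174)·1 = 1 ✓
b·c: 1088849063/7460213805·3 + (-27537874/678201255)·447/182 + (-35441315/994695174)·(-159/35) = 1/2 ✓
b·c²: 1088849063/7460213805·9 + (-27537874/678201255)·199809/33124 + (-35441315/994695174)·25281/1225 = 1/3 ✓
b·Ac: (-27537874/678201255)·45/14 + (-35441315/994695174)·(-759/91) = 1/6 ✓
b·c³: 1088849063/7460213805·27 + (-27537874/678201255)·89314623/6028568 + (-35441315/994695174)·(-4019679/42875) = 712521117493/106670172700 ≠ 1/4 ⇒ order 3.
b·(c∘Ac): (-27537874/678201255)·20115/2548 + (-35441315/994695174)·120681/3185 = -58748155/35165991 ≠ 1/8
b·Ac²: (-27537874/678201255)·135/14 + (-35441315/994695174)·(-370161/16562) = 246741637/609543844 ≠ 1/12
b·A²c: (-35441315/994695174)·(-45/7) = 25315225/110521686 ≠ 1/24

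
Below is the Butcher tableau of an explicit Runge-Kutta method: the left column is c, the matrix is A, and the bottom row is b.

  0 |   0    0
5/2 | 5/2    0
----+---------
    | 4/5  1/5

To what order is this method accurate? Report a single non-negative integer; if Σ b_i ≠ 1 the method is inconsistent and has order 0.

2

b = (4/5, 1/5)
c = (0, 5/2)
Σ b_i: 4/5·1 + 1/5·1 = 1 ✓
b·c: 1/5·5/2 = 1/2 ✓; 2 stages ⇒ order 2.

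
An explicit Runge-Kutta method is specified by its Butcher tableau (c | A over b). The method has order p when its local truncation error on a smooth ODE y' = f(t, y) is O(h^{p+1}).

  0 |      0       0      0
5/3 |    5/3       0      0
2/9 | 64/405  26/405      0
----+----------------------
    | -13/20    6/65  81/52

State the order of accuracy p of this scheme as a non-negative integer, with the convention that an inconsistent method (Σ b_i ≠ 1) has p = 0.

3

b = (-13/20, 6/65, 81/52)
c = (0, 5/3, 2/9)
Ac = (0, 0, 26/243)
Σ b_i: (-13/20)·1 + 6/65·1 + 81/52·1 = 1 ✓
b·c: 6/65·5/3 + 81/52·2/9 = 1/2 ✓
b·c²: 6/65·25/9 + 81/52·4/81 = 1/3 ✓
b·Ac: 81/52·26/243 = 1/6 ✓; 3 stages ⇒ order 3.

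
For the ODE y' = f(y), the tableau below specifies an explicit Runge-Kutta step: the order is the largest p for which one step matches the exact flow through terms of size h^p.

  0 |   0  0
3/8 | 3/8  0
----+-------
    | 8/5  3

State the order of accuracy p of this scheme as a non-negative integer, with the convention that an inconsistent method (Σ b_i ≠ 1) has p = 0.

b = (8/5, 3)
c = (0, 3/8)
Σ b_i: 8/5·1 + 3·1 = 23/5 ≠ 1 ⇒ order 0.

0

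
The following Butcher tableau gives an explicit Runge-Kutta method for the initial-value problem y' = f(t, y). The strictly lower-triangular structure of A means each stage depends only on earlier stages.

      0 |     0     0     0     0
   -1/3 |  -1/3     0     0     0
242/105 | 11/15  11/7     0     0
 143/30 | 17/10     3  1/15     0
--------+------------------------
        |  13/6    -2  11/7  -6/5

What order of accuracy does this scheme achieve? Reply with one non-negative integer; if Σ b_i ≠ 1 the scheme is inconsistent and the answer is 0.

0

b = (13/6, -2, 11/7, -6/5)
c = (0, -1/3, 242/105, 143/30)
Ac = (0, 0, -11/21, -1333/1575)
Σ b_i: 13/6·1 + (-2)·1 + 11/7·1 + (-6/5)·1 = 113/210 ≠ 1 ⇒ order 0.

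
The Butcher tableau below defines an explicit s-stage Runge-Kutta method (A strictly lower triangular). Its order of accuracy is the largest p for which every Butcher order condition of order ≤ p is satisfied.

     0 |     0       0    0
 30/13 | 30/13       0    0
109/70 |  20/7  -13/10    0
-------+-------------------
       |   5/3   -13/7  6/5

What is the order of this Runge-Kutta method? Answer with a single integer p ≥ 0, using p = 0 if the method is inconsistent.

b = (5/3, -13/7, 6/5)
c = (0, 30/13, 109/70)
Ac = (0, 0, -3)
Σ b_i: 5/3·1 + (-13/7)·1 + 6/5·1 = 106/105 ≠ 1 ⇒ order 0.

0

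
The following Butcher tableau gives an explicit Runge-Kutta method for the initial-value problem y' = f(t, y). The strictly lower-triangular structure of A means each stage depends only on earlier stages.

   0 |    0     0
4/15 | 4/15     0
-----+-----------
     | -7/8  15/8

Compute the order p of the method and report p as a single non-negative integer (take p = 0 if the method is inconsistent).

2

b = (-7/8, 15/8)
c = (0, 4/15)
Σ b_i: (-7/8)·1 + 15/8·1 = 1 ✓
b·c: 15/8·4/15 = 1/2 ✓; 2 stages ⇒ order 2.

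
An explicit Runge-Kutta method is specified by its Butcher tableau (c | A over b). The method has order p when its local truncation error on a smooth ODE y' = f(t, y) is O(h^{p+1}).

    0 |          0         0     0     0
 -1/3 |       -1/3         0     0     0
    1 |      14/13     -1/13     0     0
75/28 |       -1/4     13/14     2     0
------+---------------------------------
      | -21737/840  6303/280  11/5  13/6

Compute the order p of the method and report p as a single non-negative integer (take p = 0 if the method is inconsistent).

2

b = (-21737/840, 6303/280, 11/5, 13/6)
c = (0, -1/3, 1, 75/28)
Ac = (0, 0, 1/39, 71/42)
Σ b_i: (-21737/840)·1 + 6303/280·1 + 11/5·1 + 13/6·1 = 1 ✓
b·c: 6303/280·(-1/3) + 11/5·1 + 13/6·75/28 = 1/2 ✓
b·c²: 6303/280·1/9 + 11/5·1 + 13/6·5625/784 = 476197/23520 ≠ 1/3 ⇒ order 2.
b·Ac: 11/5·1/39 + 13/6·71/42 = 60919/16380 ≠ 1/6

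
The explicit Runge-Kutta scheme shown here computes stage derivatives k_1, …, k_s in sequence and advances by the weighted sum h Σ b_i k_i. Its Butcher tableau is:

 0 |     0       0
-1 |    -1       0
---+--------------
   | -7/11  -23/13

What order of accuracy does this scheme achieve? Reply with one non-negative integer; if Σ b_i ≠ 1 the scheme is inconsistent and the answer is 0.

b = (-7/11, -23/13)
c = (0, -1)
Σ b_i: (-7/11)·1 + (-23/13)·1 = -344/143 ≠ 1 ⇒ order 0.

0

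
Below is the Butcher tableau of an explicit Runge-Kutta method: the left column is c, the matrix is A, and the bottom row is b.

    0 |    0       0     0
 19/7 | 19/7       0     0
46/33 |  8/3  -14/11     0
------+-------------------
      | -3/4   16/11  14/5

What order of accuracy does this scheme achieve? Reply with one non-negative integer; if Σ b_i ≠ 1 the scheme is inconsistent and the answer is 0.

0

b = (-3/4, 16/11, 14/5)
c = (0, 19/7, 46/33)
Ac = (0, 0, -38/11)
Σ b_i: (-3/4)·1 + 16/11·1 + 14/5·1 = 771/220 ≠ 1 ⇒ order 0.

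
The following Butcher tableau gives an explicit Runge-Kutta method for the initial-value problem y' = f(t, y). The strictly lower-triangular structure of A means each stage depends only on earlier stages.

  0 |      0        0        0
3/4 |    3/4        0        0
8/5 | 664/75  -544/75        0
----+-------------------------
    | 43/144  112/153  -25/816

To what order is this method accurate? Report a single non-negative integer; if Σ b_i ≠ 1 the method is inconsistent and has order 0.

b = (43/144, 112/153, -25/816)
c = (0, 3/4, 8/5)
Ac = (0, 0, -136/25)
Σ b_i: 43/144·1 + 112/153·1 + (-25/816)·1 = 1 ✓
b·c: 112/153·3/4 + (-25/816)·8/5 = 1/2 ✓
b·c²: 112/153·9/16 + (-25/816)·64/25 = 1/3 ✓
b·Ac: (-25/816)·(-136/25) = 1/6 ✓; 3 stages ⇒ order 3.

3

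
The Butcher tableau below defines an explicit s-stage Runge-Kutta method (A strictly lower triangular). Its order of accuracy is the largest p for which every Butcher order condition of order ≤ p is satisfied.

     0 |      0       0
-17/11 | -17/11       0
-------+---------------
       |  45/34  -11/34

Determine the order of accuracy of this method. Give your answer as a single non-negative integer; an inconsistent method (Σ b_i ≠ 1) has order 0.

b = (45/34, -11/34)
c = (0, -17/11)
Σ b_i: 45/34·1 + (-11/34)·1 = 1 ✓
b·c: (-11/34)·(-17/11) = 1/2 ✓; 2 stages ⇒ order 2.

2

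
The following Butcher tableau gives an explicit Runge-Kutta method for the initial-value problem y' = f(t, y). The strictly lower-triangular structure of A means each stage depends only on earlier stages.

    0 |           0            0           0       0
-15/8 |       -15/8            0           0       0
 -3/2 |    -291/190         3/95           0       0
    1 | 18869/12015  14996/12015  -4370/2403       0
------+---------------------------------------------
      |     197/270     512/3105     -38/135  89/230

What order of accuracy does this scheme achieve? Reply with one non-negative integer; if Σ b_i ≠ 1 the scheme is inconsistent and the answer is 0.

4

b = (197/270, 512/3105, -38/135, 89/230)
c = (0, -15/8, -3/2, 1)
Ac = (0, 0, -9/152, 69/178)
Σ b_i: 197/270·1 + 512/3105·1 + (-38/135)·1 + 89/230·1 = 1 ✓
b·c: 512/3105·(-15/8) + (-38/135)·(-3/2) + 89/230·1 = 1/2 ✓
b·c²: 512/3105·225/64 + (-38/135)·9/4 + 89/230·1 = 1/3 ✓
b·Ac: (-38/135)·(-9/152) + 89/230·69/178 = 1/6 ✓
b·c³: 512/3105·(-3375/512) + (-38/135)·(-27/8) + 89/230·1 = 1/4 ✓
b·(c∘Ac): (-38/135)·27/304 + 89/230·69/178 = 1/8 ✓
b·Ac²: (-38/135)·135/1216 + 89/230·1265/4272 = 1/12 ✓
b·A²c: 89/230·115/1068 = 1/24 ✓; 4 stages ⇒ order 4.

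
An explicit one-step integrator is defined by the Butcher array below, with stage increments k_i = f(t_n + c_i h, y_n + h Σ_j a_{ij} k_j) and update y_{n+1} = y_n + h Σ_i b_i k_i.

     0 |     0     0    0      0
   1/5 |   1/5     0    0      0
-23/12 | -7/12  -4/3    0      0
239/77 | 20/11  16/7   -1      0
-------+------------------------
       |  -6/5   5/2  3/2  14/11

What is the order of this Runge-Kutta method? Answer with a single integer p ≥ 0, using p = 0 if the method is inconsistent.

b = (-6/5, 5/2, 3/2, 14/11)
c = (0, 1/5, -23/12, 239/77)
Ac = (0, 0, -4/15, 997/420)
Σ b_i: (-6/5)·1 + 5/2·1 + 3/2·1 + 14/11·1 = 224/55 ≠ 1 ⇒ order 0.

0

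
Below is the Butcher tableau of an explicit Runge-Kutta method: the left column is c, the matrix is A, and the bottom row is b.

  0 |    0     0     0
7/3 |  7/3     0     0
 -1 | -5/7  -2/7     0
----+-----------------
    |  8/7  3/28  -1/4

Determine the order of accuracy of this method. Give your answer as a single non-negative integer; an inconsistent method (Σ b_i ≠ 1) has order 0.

b = (8/7, 3/28, -1/4)
c = (0, 7/3, -1)
Ac = (0, 0, -2/3)
Σ b_i: 8/7·1 + 3/28·1 + (-1/4)·1 = 1 ✓
b·c: 3/28·7/3 + (-1/4)·(-1) = 1/2 ✓
b·c²: 3/28·49/9 + (-1/4)·1 = 1/3 ✓
b·Ac: (-1/4)·(-2/3) = 1/6 ✓; 3 stages ⇒ order 3.

3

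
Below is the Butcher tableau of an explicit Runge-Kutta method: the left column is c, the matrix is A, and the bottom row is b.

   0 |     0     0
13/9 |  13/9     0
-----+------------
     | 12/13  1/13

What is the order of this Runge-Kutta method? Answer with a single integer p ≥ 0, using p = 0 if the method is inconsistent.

1

b = (12/13, 1/13)
c = (0, 13/9)
Σ b_i: 12/13·1 + 1/13·1 = 1 ✓
b·c: 1/13·13/9 = 1/9 ≠ 1/2 ⇒ order 1.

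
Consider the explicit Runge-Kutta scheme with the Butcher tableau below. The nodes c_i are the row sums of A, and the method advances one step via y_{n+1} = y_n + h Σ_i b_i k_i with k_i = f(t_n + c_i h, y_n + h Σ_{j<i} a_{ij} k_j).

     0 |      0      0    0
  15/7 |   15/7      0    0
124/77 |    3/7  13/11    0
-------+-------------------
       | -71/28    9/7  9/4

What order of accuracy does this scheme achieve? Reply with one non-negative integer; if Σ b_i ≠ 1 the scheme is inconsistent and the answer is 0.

b = (-71/28, 9/7, 9/4)
c = (0, 15/7, 124/77)
Ac = (0, 0, 195/77)
Σ b_i: (-71/28)·1 + 9/7·1 + 9/4·1 = 1 ✓
b·c: 9/7·15/7 + 9/4·124/77 = 3438/539 ≠ 1/2 ⇒ order 1.

1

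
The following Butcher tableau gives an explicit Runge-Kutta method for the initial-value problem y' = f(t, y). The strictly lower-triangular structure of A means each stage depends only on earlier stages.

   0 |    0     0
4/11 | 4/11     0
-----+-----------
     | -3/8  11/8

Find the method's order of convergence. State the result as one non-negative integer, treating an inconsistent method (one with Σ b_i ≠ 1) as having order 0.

2

b = (-3/8, 11/8)
c = (0, 4/11)
Σ b_i: (-3/8)·1 + 11/8·1 = 1 ✓
b·c: 11/8·4/11 = 1/2 ✓; 2 stages ⇒ order 2.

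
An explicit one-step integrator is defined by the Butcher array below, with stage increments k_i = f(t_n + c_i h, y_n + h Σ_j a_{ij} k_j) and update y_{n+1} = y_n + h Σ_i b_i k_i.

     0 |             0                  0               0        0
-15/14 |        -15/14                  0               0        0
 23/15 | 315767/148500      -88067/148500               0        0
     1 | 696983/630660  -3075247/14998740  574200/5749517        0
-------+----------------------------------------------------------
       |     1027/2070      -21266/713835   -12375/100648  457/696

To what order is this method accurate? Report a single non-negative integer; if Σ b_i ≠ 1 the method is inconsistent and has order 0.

4

b = (1027/2070, -21266/713835, -12375/100648, 457/696)
c = (0, -15/14, 23/15, 1)
Ac = (0, 0, 12581/19800, 1363/3656)
Σ b_i: 1027/2070·1 + (-21266/713835)·1 + (-12375/100648)·1 + 457/696·1 = 1 ✓
b·c: (-21266/713835)·(-15/14) + (-12375/100648)·23/15 + 457/696·1 = 1/2 ✓
b·c²: (-21266/713835)·225/196 + (-12375/100648)·529/225 + 457/696·1 = 1/3 ✓
b·Ac: (-12375/100648)·12581/19800 + 457/696·1363/3656 = 1/6 ✓
b·c³: (-21266/713835)·(-3375/2744) + (-12375/100648)·12167/3375 + 457/696·1 = 1/4 ✓
b·(c∘Ac): (-12375/100648)·289363/297000 + 457/696·1363/3656 = 1/8 ✓
b·Ac²: (-12375/100648)·(-12581/18480) + 457/696·(-29/51184) = 1/12 ✓
b·A²c: 457/696·29/457 = 1/24 ✓; 4 stages ⇒ order 4.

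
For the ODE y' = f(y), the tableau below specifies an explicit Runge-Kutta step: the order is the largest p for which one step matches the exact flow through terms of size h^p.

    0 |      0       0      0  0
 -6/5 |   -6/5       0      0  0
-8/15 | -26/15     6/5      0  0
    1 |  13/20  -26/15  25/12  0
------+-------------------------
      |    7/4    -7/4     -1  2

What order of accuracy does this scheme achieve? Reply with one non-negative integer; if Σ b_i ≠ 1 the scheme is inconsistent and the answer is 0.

b = (7/4, -7/4, -1, 2)
c = (0, -6/5, -8/15, 1)
Ac = (0, 0, -36/25, 218/225)
Σ b_i: 7/4·1 + (-7/4)·1 + (-1)·1 + 2·1 = 1 ✓
b·c: (-7/4)·(-6/5) + (-1)·(-8/15) + 2·1 = 139/30 ≠ 1/2 ⇒ order 1.

1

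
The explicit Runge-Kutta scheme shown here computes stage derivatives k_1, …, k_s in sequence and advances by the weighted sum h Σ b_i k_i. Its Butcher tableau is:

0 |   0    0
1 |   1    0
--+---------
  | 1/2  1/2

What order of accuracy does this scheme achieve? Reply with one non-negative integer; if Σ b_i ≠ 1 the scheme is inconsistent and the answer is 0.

2

b = (1/2, 1/2)
c = (0, 1)
Σ b_i: 1/2·1 + 1/2·1 = 1 ✓
b·c: 1/2·1 = 1/2 ✓; 2 stages ⇒ order 2.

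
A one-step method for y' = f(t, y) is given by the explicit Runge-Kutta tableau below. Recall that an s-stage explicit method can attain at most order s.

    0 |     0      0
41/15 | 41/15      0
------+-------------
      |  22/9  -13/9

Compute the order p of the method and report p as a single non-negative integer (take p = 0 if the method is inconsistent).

1

b = (22/9, -13/9)
c = (0, 41/15)
Σ b_i: 22/9·1 + (-13/9)·1 = 1 ✓
b·c: (-13/9)·41/15 = -533/135 ≠ 1/2 ⇒ order 1.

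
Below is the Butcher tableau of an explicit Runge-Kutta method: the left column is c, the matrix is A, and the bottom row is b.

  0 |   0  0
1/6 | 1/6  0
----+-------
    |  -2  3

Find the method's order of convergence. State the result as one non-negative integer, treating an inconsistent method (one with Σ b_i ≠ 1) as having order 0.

b = (-2, 3)
c = (0, 1/6)
Σ b_i: (-2)·1 + 3·1 = 1 ✓
b·c: 3·1/6 = 1/2 ✓; 2 stages ⇒ order 2.

2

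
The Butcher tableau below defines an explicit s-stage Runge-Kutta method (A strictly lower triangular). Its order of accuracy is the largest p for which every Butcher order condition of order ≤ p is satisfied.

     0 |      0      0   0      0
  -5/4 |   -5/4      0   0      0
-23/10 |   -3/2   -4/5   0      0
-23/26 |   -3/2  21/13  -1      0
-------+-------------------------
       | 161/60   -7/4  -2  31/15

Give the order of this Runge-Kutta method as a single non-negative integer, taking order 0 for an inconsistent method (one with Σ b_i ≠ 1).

b = (161/60, -7/4, -2, 31/15)
c = (0, -5/4, -23/10, -23/26)
Ac = (0, 0, 1, 73/260)
Σ b_i: 161/60·1 + (-7/4)·1 + (-2)·1 + 31/15·1 = 1 ✓
b·c: (-7/4)·(-5/4) + (-2)·(-23/10) + 31/15·(-23/26) = 15473/3120 ≠ 1/2 ⇒ order 1.

1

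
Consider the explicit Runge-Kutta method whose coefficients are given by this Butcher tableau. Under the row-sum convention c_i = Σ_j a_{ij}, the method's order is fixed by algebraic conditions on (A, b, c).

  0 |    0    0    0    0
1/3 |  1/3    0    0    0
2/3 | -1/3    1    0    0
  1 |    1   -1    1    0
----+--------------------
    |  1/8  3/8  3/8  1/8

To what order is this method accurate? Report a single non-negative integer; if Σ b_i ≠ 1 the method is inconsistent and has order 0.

4

b = (1/8, 3/8, 3/8, 1/8)
c = (0, 1/3, 2/3, 1)
Ac = (0, 0, 1/3, 1/3)
Σ b_i: 1/8·1 + 3/8·1 + 3/8·1 + 1/8·1 = 1 ✓
b·c: 3/8·1/3 + 3/8·2/3 + 1/8·1 = 1/2 ✓
b·c²: 3/8·1/9 + 3/8·4/9 + 1/8·1 = 1/3 ✓
b·Ac: 3/8·1/3 + 1/8·1/3 = 1/6 ✓
b·c³: 3/8·1/27 + 3/8·8/27 + 1/8·1 = 1/4 ✓
b·(c∘Ac): 3/8·2/9 + 1/8·1/3 = 1/8 ✓
b·Ac²: 3/8·1/9 + 1/8·1/3 = 1/12 ✓
b·A²c: 1/8·1/3 = 1/24 ✓; 4 stages ⇒ order 4.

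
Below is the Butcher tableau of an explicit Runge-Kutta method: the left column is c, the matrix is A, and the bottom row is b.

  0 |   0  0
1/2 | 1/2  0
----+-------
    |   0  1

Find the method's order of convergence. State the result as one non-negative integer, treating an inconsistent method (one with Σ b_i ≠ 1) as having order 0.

2

b = (0, 1)
c = (0, 1/2)
Σ b_i: 1·1 = 1 ✓
b·c: 1·1/2 = 1/2 ✓; 2 stages ⇒ order 2.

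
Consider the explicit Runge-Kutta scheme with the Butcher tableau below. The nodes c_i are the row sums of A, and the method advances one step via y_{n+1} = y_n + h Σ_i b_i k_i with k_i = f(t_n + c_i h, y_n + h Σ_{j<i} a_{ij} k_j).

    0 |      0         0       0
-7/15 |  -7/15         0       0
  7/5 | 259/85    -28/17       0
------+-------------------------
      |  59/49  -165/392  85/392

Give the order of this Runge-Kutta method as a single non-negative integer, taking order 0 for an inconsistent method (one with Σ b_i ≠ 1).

3

b = (59/49, -165/392, 85/392)
c = (0, -7/15, 7/5)
Ac = (0, 0, 196/255)
Σ b_i: 59/49·1 + (-165/392)·1 + 85/392·1 = 1 ✓
b·c: (-165/392)·(-7/15) + 85/392·7/5 = 1/2 ✓
b·c²: (-165/392)·49/225 + 85/392·49/25 = 1/3 ✓
b·Ac: 85/392·196/255 = 1/6 ✓; 3 stages ⇒ order 3.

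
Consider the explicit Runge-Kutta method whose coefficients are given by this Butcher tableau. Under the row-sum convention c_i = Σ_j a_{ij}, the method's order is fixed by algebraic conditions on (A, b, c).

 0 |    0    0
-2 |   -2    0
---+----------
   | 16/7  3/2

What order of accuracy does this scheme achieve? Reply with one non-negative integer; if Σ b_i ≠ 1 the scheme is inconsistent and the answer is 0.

b = (16/7, 3/2)
c = (0, -2)
Σ b_i: 16/7·1 + 3/2·1 = 53/14 ≠ 1 ⇒ order 0.

0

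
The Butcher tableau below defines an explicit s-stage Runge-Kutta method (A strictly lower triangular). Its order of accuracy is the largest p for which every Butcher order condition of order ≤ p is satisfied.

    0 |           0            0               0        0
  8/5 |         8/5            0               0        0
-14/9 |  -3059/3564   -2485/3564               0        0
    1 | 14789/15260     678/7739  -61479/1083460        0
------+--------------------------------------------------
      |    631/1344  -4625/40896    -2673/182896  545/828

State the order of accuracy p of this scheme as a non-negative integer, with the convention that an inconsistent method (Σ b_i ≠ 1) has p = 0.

b = (631/1344, -4625/40896, -2673/182896, 545/828)
c = (0, 8/5, -14/9, 1)
Ac = (0, 0, -994/891, 249/1090)
Σ b_i: 631/1344·1 + (-4625/40896)·1 + (-2673/182896)·1 + 545/828·1 = 1 ✓
b·c: (-4625/40896)·8/5 + (-2673/182896)·(-14/9) + 545/828·1 = 1/2 ✓
b·c²: (-4625/40896)·64/25 + (-2673/182896)·196/81 + 545/828·1 = 1/3 ✓
b·Ac: (-2673/182896)·(-994/891) + 545/828·249/1090 = 1/6 ✓
b·c³: (-4625/40896)·512/125 + (-2673/182896)·(-2744/729) + 545/828·1 = 1/4 ✓
b·(c∘Ac): (-2673/182896)·13916/8019 + 545/828·249/1090 = 1/8 ✓
b·Ac²: (-2673/182896)·(-7952/4455) + 545/828·237/2725 = 1/12 ✓
b·A²c: 545/828·69/1090 = 1/24 ✓; 4 stages ⇒ order 4.

4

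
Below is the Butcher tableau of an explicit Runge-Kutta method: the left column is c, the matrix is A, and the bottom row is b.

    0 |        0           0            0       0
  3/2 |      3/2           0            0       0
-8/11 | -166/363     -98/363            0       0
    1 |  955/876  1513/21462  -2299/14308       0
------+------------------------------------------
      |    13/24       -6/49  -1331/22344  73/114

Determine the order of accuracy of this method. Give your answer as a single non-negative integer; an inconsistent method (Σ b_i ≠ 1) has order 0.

4

b = (13/24, -6/49, -1331/22344, 73/114)
c = (0, 3/2, -8/11, 1)
Ac = (0, 0, -49/121, 65/292)
Σ b_i: 13/24·1 + (-6/49)·1 + (-1331/22344)·1 + 73/114·1 = 1 ✓
b·c: (-6/49)·3/2 + (-1331/22344)·(-8/11) + 73/114·1 = 1/2 ✓
b·c²: (-6/49)·9/4 + (-1331/22344)·64/121 + 73/114·1 = 1/3 ✓
b·Ac: (-1331/22344)·(-49/121) + 73/114·65/292 = 1/6 ✓
b·c³: (-6/49)·27/8 + (-1331/22344)·(-512/1331) + 73/114·1 = 1/4 ✓
b·(c∘Ac): (-1331/22344)·392/1331 + 73/114·65/292 = 1/8 ✓
b·Ac²: (-1331/22344)·(-147/242) + 73/114·43/584 = 1/12 ✓
b·A²c: 73/114·19/292 = 1/24 ✓; 4 stages ⇒ order 4.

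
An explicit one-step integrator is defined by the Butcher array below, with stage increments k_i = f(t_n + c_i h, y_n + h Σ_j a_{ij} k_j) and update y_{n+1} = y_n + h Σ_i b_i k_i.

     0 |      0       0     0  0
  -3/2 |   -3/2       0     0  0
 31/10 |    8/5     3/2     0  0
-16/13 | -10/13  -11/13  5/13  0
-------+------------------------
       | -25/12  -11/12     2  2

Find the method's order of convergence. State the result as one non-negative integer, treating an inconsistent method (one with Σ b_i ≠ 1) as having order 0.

b = (-25/12, -11/12, 2, 2)
c = (0, -3/2, 31/10, -16/13)
Ac = (0, 0, -9/4, 32/13)
Σ b_i: (-25/12)·1 + (-11/12)·1 + 2·1 + 2·1 = 1 ✓
b·c: (-11/12)·(-3/2) + 2·31/10 + 2·(-16/13) = 2659/520 ≠ 1/2 ⇒ order 1.

1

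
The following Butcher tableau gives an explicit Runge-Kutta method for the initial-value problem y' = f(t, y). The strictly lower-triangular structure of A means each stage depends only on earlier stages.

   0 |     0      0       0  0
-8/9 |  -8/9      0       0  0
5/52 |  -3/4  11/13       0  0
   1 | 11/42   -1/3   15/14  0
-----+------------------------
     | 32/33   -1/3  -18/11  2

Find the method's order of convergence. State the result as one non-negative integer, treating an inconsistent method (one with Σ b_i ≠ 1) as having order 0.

b = (32/33, -1/3, -18/11, 2)
c = (0, -8/9, 5/52, 1)
Ac = (0, 0, -88/117, 7849/19656)
Σ b_i: 32/33·1 + (-1/3)·1 + (-18/11)·1 + 2·1 = 1 ✓
b·c: (-1/3)·(-8/9) + (-18/11)·5/52 + 2·1 = 16517/7722 ≠ 1/2 ⇒ order 1.

1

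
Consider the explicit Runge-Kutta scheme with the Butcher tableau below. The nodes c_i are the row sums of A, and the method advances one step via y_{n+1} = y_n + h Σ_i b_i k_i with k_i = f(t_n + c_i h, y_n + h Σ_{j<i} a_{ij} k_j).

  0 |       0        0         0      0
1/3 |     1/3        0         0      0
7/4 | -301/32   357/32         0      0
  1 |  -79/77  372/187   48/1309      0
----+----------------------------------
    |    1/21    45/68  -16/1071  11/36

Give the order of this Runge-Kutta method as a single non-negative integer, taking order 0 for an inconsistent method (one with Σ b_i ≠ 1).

4

b = (1/21, 45/68, -16/1071, 11/36)
c = (0, 1/3, 7/4, 1)
Ac = (0, 0, 119/32, 8/11)
Σ b_i: 1/21·1 + 45/68·1 + (-16/1071)·1 + 11/36·1 = 1 ✓
b·c: 45/68·1/3 + (-16/1071)·7/4 + 11/36·1 = 1/2 ✓
b·c²: 45/68·1/9 + (-16/1071)·49/16 + 11/36·1 = 1/3 ✓
b·Ac: (-16/1071)·119/32 + 11/36·8/11 = 1/6 ✓
b·c³: 45/68·1/27 + (-16/1071)·343/64 + 11/36·1 = 1/4 ✓
b·(c∘Ac): (-16/1071)·833/128 + 11/36·8/11 = 1/8 ✓
b·Ac²: (-16/1071)·119/96 + 11/36·1/3 = 1/12 ✓
b·A²c: 11/36·3/22 = 1/24 ✓; 4 stages ⇒ order 4.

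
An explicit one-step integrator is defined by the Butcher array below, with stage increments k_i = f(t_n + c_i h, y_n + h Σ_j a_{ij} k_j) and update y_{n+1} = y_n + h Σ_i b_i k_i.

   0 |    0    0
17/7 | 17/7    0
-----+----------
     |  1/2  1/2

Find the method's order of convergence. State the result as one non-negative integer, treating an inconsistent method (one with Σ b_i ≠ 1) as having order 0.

1

b = (1/2, 1/2)
c = (0, 17/7)
Σ b_i: 1/2·1 + 1/2·1 = 1 ✓
b·c: 1/2·17/7 = 17/14 ≠ 1/2 ⇒ order 1.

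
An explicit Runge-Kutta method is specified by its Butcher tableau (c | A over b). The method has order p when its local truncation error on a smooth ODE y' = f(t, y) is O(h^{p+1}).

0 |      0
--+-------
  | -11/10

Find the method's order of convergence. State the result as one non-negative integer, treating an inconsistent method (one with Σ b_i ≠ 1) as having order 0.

0

b = (-11/10)
c = (0)
Σ b_i: (-11/10)·1 = -11/10 ≠ 1 ⇒ order 0.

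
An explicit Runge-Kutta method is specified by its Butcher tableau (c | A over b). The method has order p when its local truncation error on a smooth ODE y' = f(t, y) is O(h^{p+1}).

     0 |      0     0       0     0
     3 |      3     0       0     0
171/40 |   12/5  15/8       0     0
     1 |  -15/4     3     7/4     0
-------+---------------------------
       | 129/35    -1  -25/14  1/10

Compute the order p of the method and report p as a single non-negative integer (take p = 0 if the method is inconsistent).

1

b = (129/35, -1, -25/14, 1/10)
c = (0, 3, 171/40, 1)
Ac = (0, 0, 45/8, 2637/160)
Σ b_i: 129/35·1 + (-1)·1 + (-25/14)·1 + 1/10·1 = 1 ✓
b·c: (-1)·3 + (-25/14)·171/40 + 1/10·1 = -5899/560 ≠ 1/2 ⇒ order 1.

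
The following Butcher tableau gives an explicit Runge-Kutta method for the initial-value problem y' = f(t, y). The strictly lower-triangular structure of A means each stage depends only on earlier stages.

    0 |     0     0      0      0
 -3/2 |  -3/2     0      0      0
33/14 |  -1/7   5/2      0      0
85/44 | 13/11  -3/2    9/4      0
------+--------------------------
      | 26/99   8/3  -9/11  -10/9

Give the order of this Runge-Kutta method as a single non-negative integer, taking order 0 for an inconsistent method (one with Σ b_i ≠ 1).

1

b = (26/99, 8/3, -9/11, -10/9)
c = (0, -3/2, 33/14, 85/44)
Ac = (0, 0, -15/4, 423/56)
Σ b_i: 26/99·1 + 8/3·1 + (-9/11)·1 + (-10/9)·1 = 1 ✓
b·c: 8/3·(-3/2) + (-9/11)·33/14 + (-10/9)·85/44 = -5596/693 ≠ 1/2 ⇒ order 1.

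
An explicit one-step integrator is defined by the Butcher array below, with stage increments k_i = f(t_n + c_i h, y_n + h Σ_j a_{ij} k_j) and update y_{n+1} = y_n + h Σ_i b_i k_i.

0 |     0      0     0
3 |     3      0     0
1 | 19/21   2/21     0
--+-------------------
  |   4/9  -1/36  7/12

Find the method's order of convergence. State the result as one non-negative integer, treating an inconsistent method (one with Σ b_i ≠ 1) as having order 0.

3

b = (4/9, -1/36, 7/12)
c = (0, 3, 1)
Ac = (0, 0, 2/7)
Σ b_i: 4/9·1 + (-1/36)·1 + 7/12·1 = 1 ✓
b·c: (-1/36)·3 + 7/12·1 = 1/2 ✓
b·c²: (-1/36)·9 + 7/12·1 = 1/3 ✓
b·Ac: 7/12·2/7 = 1/6 ✓; 3 stages ⇒ order 3.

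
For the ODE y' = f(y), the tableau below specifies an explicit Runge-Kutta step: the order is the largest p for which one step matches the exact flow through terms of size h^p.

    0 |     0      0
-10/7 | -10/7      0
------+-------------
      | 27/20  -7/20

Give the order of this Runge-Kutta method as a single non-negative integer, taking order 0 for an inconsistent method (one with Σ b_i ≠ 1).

b = (27/20, -7/20)
c = (0, -10/7)
Σ b_i: 27/20·1 + (-7/20)·1 = 1 ✓
b·c: (-7/20)·(-10/7) = 1/2 ✓; 2 stages ⇒ order 2.

2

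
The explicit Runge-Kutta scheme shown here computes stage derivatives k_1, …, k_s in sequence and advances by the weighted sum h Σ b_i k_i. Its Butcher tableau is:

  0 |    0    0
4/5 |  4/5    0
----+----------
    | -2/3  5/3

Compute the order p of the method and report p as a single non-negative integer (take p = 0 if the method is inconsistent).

b = (-2/3, 5/3)
c = (0, 4/5)
Σ b_i: (-2/3)·1 + 5/3·1 = 1 ✓
b·c: 5/3·4/5 = 4/3 ≠ 1/2 ⇒ order 1.

1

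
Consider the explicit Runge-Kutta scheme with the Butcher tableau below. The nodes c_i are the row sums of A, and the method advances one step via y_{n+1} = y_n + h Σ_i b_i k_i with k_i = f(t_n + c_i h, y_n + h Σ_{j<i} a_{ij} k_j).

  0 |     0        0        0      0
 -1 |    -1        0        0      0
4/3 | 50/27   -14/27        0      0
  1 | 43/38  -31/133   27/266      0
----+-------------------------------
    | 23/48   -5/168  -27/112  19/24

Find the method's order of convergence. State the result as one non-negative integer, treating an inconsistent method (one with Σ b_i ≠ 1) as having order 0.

b = (23/48, -5/168, -27/112, 19/24)
c = (0, -1, 4/3, 1)
Ac = (0, 0, 14/27, 7/19)
Σ b_i: 23/48·1 + (-5/168)·1 + (-27/112)·1 + 19/24·1 = 1 ✓
b·c: (-5/168)·(-1) + (-27/112)·4/3 + 19/24·1 = 1/2 ✓
b·c²: (-5/168)·1 + (-27/112)·16/9 + 19/24·1 = 1/3 ✓
b·Ac: (-27/112)·14/27 + 19/24·7/19 = 1/6 ✓
b·c³: (-5/168)·(-1) + (-27/112)·64/27 + 19/24·1 = 1/4 ✓
b·(c∘Ac): (-27/112)·56/81 + 19/24·7/19 = 1/8 ✓
b·Ac²: (-27/112)·(-14/27) + 19/24·(-1/19) = 1/12 ✓
b·A²c: 19/24·1/19 = 1/24 ✓; 4 stages ⇒ order 4.

4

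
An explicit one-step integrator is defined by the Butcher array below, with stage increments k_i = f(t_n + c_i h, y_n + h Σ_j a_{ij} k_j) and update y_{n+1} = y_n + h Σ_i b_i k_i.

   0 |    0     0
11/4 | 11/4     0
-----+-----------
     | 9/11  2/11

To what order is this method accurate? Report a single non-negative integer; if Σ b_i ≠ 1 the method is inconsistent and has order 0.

b = (9/11, 2/11)
c = (0, 11/4)
Σ b_i: 9/11·1 + 2/11·1 = 1 ✓
b·c: 2/11·11/4 = 1/2 ✓; 2 stages ⇒ order 2.

2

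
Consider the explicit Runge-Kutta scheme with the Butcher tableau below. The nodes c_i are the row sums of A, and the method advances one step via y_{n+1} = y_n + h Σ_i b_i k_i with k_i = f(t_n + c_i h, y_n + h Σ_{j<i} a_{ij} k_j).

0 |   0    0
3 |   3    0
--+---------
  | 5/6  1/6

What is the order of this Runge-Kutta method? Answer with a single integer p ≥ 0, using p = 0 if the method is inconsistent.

b = (5/6, 1/6)
c = (0, 3)
Σ b_i: 5/6·1 + 1/6·1 = 1 ✓
b·c: 1/6·3 = 1/2 ✓; 2 stages ⇒ order 2.

2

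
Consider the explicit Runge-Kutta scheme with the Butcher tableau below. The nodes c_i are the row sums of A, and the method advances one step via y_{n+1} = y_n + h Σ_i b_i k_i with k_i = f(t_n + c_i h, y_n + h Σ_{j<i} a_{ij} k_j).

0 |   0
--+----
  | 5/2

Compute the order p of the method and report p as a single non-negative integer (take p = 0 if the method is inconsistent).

b = (5/2)
c = (0)
Σ b_i: 5/2·1 = 5/2 ≠ 1 ⇒ order 0.

0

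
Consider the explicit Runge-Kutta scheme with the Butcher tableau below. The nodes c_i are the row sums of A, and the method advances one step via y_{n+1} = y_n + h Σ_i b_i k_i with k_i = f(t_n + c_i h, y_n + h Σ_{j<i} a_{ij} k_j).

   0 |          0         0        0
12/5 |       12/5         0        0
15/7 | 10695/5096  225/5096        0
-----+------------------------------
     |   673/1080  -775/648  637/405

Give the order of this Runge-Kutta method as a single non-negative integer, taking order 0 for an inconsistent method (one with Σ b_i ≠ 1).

b = (673/1080, -775/648, 637/405)
c = (0, 12/5, 15/7)
Ac = (0, 0, 135/1274)
Σ b_i: 673/1080·1 + (-775/648)·1 + 637/405·1 = 1 ✓
b·c: (-775/648)·12/5 + 637/405·15/7 = 1/2 ✓
b·c²: (-775/648)·144/25 + 637/405·225/49 = 1/3 ✓
b·Ac: 637/405·135/1274 = 1/6 ✓; 3 stages ⇒ order 3.

3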